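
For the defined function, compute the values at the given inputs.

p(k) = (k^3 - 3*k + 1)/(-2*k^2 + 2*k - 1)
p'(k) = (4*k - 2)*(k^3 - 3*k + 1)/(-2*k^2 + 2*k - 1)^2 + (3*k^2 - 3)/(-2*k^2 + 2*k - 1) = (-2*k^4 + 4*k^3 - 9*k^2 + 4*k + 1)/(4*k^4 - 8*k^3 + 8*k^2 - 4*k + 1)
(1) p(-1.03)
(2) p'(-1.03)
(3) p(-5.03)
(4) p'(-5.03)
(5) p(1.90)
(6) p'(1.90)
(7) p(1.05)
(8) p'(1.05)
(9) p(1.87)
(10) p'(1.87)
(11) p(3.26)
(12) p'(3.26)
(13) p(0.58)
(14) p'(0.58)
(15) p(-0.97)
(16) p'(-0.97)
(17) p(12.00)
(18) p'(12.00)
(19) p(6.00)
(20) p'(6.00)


(1) = -0.58
(2) = -0.72
(3) = 1.80
(4) = -0.54
(5) = -0.49
(6) = -1.15
(7) = 0.90
(8) = -2.07
(9) = -0.45
(10) = -1.18
(11) = -1.64
(12) = -0.68
(13) = 1.06
(14) = 3.22
(15) = -0.62
(16) = -0.72
(17) = -6.39
(18) = -0.51
(19) = -3.26
(20) = -0.54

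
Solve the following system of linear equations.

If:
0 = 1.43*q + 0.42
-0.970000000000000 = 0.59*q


Then:
No Solution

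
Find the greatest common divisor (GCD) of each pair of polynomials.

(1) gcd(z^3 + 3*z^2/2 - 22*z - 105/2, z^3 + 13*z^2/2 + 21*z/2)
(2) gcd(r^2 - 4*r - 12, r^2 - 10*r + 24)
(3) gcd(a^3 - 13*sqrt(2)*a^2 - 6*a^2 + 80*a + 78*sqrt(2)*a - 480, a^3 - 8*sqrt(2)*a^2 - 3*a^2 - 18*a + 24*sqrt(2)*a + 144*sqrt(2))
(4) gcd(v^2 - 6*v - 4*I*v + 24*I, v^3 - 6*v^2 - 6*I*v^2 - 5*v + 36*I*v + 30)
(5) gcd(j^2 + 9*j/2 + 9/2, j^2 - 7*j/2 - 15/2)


(1) = gcd((z - 5)*(z + 3)*(z + 7/2), z*(z + 3)*(z + 7/2)) = z^2 + 13*z/2 + 21/2
(2) = r - 6
(3) = gcd((a - 6)*(a - 8*sqrt(2))*(a - 5*sqrt(2)), (a - 6)*(a + 3)*(a - 8*sqrt(2))) = a^2 + a*(-8*sqrt(2) - 6) + 48*sqrt(2)
(4) = gcd((v - 6)*(v - 4*I), (v - 6)*(v - 5*I)*(v - I)) = v - 6
(5) = j + 3/2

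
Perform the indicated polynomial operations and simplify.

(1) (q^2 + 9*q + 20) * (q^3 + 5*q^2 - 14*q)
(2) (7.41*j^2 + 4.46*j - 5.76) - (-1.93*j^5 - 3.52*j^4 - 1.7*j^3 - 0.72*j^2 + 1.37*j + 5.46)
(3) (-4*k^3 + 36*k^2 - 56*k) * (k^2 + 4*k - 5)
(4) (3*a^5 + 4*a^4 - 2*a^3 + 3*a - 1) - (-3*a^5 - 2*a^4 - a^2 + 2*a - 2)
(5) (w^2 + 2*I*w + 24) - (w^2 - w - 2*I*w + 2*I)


(1) = q^5 + 14*q^4 + 51*q^3 - 26*q^2 - 280*q
(2) = 1.93*j^5 + 3.52*j^4 + 1.7*j^3 + 8.13*j^2 + 3.09*j - 11.22
(3) = -4*k^5 + 20*k^4 + 108*k^3 - 404*k^2 + 280*k
(4) = 6*a^5 + 6*a^4 - 2*a^3 + a^2 + a + 1
(5) = w + 4*I*w + 24 - 2*I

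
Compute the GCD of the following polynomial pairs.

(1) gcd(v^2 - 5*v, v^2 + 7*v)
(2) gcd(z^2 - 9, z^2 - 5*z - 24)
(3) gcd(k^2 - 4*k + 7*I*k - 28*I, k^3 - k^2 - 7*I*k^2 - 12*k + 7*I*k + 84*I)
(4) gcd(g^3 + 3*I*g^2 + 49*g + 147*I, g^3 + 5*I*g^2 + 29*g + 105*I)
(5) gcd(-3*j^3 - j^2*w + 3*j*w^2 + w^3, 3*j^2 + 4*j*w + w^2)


(1) = gcd(v*(v - 5), v*(v + 7)) = v
(2) = gcd((z - 3)*(z + 3), (z - 8)*(z + 3)) = z + 3
(3) = k - 4
(4) = g^2 + 10*I*g - 21
(5) = gcd((-j + w)*(j + w)*(3*j + w), (j + w)*(3*j + w)) = 3*j^2 + 4*j*w + w^2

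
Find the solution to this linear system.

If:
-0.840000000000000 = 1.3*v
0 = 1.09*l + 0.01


Then:
l = -0.01
v = -0.65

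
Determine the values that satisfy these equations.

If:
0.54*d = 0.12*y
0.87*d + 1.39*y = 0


Then:
d = 0.00
y = 0.00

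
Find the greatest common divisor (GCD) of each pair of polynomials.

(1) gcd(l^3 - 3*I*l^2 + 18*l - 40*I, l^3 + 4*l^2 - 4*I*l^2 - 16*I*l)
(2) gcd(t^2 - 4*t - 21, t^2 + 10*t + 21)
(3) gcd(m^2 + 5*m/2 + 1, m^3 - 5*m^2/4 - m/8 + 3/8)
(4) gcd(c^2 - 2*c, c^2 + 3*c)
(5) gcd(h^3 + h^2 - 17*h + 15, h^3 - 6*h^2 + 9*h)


(1) = 1
(2) = t + 3
(3) = gcd((m + 1/2)*(m + 2), (m - 1)*(m - 3/4)*(m + 1/2)) = m + 1/2
(4) = c
(5) = gcd((h - 3)*(h - 1)*(h + 5), h*(h - 3)^2) = h - 3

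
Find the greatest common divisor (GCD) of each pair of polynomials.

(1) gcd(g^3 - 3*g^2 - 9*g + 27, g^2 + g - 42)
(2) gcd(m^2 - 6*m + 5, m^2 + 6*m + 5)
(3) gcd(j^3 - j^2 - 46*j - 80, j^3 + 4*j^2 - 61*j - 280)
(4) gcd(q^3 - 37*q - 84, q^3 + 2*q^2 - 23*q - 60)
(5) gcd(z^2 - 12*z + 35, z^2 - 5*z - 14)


(1) = gcd((g - 3)^2*(g + 3), (g - 6)*(g + 7)) = 1
(2) = 1
(3) = j^2 - 3*j - 40
(4) = q^2 + 7*q + 12
(5) = gcd((z - 7)*(z - 5), (z - 7)*(z + 2)) = z - 7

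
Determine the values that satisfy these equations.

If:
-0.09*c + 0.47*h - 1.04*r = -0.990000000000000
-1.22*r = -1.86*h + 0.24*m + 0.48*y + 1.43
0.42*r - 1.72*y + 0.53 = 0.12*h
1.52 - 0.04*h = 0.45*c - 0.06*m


Then:
c = 25.3764510779436*y - 10.7728026533997
h = 37.8516508367255*y - 18.928539122569
m = 215.557816975727*y - 118.748379315543
r = 14.9099954771597*y - 6.67005879692447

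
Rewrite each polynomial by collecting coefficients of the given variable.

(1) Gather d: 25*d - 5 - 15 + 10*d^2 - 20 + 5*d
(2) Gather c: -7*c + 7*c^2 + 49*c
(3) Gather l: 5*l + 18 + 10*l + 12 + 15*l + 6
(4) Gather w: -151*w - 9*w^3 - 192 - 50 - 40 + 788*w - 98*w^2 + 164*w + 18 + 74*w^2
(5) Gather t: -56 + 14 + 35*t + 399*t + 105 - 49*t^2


(1) = 10*d^2 + 30*d - 40
(2) = 7*c^2 + 42*c
(3) = 30*l + 36
(4) = -9*w^3 - 24*w^2 + 801*w - 264
(5) = -49*t^2 + 434*t + 63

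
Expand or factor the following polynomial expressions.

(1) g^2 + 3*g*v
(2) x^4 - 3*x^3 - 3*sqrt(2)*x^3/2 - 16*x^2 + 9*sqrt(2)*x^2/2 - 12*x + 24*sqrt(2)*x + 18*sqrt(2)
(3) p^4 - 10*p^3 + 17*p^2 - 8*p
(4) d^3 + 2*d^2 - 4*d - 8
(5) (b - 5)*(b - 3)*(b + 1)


(1) = g*(g + 3*v)
(2) = (x - 6)*(x + 1)*(x + 2)*(x - 3*sqrt(2)/2)
(3) = p*(p - 8)*(p - 1)^2
(4) = (d - 2)*(d + 2)^2
(5) = b^3 - 7*b^2 + 7*b + 15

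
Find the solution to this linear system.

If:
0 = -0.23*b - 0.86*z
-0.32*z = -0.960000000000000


Then:
b = -11.22
z = 3.00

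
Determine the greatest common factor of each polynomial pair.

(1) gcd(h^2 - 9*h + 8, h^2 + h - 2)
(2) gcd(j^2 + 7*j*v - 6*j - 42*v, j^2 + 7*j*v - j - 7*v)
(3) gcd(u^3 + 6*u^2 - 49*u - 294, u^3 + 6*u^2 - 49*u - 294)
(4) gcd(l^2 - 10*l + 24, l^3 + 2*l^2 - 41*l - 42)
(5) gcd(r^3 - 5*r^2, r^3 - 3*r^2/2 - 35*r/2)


(1) = h - 1
(2) = gcd((j - 6)*(j + 7*v), (j - 1)*(j + 7*v)) = j + 7*v
(3) = u^3 + 6*u^2 - 49*u - 294
(4) = l - 6
(5) = r^2 - 5*r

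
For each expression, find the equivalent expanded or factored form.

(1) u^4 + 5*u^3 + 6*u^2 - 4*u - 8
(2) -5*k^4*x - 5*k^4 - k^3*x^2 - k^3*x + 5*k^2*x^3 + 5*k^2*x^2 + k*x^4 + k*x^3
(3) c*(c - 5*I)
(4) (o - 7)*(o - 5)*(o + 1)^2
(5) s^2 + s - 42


(1) = (u - 1)*(u + 2)^3
(2) = (-k + x)*(k + x)*(5*k + x)*(k*x + k)
(3) = c^2 - 5*I*c
(4) = o^4 - 10*o^3 + 12*o^2 + 58*o + 35
(5) = (s - 6)*(s + 7)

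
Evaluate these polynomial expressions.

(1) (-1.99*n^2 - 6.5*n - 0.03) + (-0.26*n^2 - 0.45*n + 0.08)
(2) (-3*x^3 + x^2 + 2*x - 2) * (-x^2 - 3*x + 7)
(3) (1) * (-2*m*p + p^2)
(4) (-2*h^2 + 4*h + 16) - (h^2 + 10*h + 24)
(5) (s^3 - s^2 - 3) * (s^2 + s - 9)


(1) = -2.25*n^2 - 6.95*n + 0.05
(2) = 3*x^5 + 8*x^4 - 26*x^3 + 3*x^2 + 20*x - 14
(3) = -2*m*p + p^2
(4) = -3*h^2 - 6*h - 8
(5) = s^5 - 10*s^3 + 6*s^2 - 3*s + 27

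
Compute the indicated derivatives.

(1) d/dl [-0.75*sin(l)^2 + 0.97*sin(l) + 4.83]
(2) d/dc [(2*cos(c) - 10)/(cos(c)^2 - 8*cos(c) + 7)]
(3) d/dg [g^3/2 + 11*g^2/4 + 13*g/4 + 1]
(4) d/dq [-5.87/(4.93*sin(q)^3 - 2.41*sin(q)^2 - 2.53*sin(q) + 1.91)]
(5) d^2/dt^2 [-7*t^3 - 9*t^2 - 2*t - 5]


(1) = (0.97 - 1.5*sin(l))*cos(l)
(2) = 2*(cos(c)^2 - 10*cos(c) + 33)*sin(c)/(cos(c)^2 - 8*cos(c) + 7)^2
(3) = 3*g^2/2 + 11*g/2 + 13/4
(4) = (86.8173*sin(q)^2 - 28.2934*sin(q) - 14.8511)*cos(q)/(4.93*sin(q)^3 - 2.41*sin(q)^2 - 2.53*sin(q) + 1.91)^2
(5) = -42*t - 18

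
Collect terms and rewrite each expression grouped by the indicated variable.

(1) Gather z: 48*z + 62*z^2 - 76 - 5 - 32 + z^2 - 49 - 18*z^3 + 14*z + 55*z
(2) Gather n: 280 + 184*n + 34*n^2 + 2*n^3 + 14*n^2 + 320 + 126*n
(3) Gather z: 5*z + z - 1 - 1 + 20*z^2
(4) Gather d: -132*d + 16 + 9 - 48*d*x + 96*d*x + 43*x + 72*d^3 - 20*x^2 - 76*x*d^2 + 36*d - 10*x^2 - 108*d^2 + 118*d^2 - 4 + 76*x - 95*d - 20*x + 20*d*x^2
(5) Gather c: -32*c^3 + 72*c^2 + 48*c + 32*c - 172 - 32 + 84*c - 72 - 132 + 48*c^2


(1) = -18*z^3 + 63*z^2 + 117*z - 162
(2) = 2*n^3 + 48*n^2 + 310*n + 600
(3) = 20*z^2 + 6*z - 2
(4) = 72*d^3 + d^2*(10 - 76*x) + d*(20*x^2 + 48*x - 191) - 30*x^2 + 99*x + 21
(5) = -32*c^3 + 120*c^2 + 164*c - 408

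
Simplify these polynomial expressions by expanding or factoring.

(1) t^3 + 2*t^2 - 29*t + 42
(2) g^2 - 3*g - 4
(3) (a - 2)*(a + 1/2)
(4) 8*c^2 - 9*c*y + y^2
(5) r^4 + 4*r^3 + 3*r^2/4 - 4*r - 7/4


(1) = (t - 3)*(t - 2)*(t + 7)
(2) = (g - 4)*(g + 1)
(3) = a^2 - 3*a/2 - 1
(4) = (-8*c + y)*(-c + y)
(5) = (r - 1)*(r + 1/2)*(r + 1)*(r + 7/2)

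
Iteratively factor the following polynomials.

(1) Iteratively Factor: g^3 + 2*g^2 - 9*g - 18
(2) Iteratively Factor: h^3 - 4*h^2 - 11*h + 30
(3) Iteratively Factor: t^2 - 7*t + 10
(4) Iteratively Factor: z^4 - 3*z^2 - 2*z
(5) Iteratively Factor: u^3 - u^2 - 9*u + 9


(1) = (g - 3)*(g^2 + 5*g + 6) = (g - 3)*(g + 3)*(g + 2)
(2) = (h - 5)*(h^2 + h - 6) = (h - 5)*(h + 3)*(h - 2)
(3) = (t - 2)*(t - 5)
(4) = (z - 2)*(z^3 + 2*z^2 + z) = z*(z - 2)*(z^2 + 2*z + 1) = z*(z - 2)*(z + 1)*(z + 1)
(5) = (u - 1)*(u^2 - 9) = (u - 3)*(u - 1)*(u + 3)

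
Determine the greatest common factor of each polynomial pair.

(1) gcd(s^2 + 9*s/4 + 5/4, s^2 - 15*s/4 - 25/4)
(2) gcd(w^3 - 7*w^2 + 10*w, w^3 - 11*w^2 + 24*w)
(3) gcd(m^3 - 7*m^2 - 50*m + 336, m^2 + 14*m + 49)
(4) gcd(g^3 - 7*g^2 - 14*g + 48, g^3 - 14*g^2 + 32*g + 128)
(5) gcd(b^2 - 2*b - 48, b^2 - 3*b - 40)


(1) = gcd((s + 1)*(s + 5/4), (s - 5)*(s + 5/4)) = s + 5/4
(2) = w
(3) = m + 7
(4) = g - 8
(5) = gcd((b - 8)*(b + 6), (b - 8)*(b + 5)) = b - 8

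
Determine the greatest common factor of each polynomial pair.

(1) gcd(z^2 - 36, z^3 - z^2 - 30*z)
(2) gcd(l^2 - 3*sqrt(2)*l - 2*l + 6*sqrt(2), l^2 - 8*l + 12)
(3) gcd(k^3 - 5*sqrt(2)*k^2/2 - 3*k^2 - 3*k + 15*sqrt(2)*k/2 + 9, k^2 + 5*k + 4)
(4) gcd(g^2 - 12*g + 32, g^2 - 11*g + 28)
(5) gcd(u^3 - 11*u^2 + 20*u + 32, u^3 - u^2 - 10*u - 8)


(1) = z - 6
(2) = l - 2
(3) = gcd((k - 3)*(k - 3*sqrt(2))*(k + sqrt(2)/2), (k + 1)*(k + 4)) = 1
(4) = gcd((g - 8)*(g - 4), (g - 7)*(g - 4)) = g - 4
(5) = gcd((u - 8)*(u - 4)*(u + 1), (u - 4)*(u + 1)*(u + 2)) = u^2 - 3*u - 4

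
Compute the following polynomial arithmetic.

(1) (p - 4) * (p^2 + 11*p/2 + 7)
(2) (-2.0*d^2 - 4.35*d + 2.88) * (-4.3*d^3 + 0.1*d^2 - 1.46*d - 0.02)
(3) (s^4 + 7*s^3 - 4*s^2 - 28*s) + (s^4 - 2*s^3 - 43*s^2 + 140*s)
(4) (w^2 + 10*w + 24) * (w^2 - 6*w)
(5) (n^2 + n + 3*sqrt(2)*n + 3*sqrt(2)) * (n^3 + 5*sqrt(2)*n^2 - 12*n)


(1) = p^3 + 3*p^2/2 - 15*p - 28
(2) = 8.6*d^5 + 18.505*d^4 - 9.899*d^3 + 6.679*d^2 - 4.1178*d - 0.0576
(3) = 2*s^4 + 5*s^3 - 47*s^2 + 112*s
(4) = w^4 + 4*w^3 - 36*w^2 - 144*w
(5) = n^5 + n^4 + 8*sqrt(2)*n^4 + 8*sqrt(2)*n^3 + 18*n^3 - 36*sqrt(2)*n^2 + 18*n^2 - 36*sqrt(2)*n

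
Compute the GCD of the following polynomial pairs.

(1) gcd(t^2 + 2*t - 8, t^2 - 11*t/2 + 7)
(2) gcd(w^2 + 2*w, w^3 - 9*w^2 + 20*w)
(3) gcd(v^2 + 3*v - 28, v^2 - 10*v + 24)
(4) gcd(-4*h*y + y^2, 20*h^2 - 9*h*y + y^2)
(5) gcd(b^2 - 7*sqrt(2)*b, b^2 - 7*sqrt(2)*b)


(1) = t - 2
(2) = gcd(w*(w + 2), w*(w - 5)*(w - 4)) = w
(3) = gcd((v - 4)*(v + 7), (v - 6)*(v - 4)) = v - 4
(4) = gcd(y*(-4*h + y), (-5*h + y)*(-4*h + y)) = -4*h + y
(5) = b^2 - 7*sqrt(2)*b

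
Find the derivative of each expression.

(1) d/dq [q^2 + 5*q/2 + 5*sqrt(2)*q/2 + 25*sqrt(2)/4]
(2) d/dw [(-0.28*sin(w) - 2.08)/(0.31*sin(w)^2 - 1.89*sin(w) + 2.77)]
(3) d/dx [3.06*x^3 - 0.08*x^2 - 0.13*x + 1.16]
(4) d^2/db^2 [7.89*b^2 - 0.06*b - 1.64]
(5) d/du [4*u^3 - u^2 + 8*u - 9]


(1) = 2*q + 5/2 + 5*sqrt(2)/2
(2) = (0.0868*sin(w)^2 + 1.2896*sin(w) - 4.7068)*cos(w)/(0.0961*sin(w)^4 - 1.1718*sin(w)^3 + 5.2895*sin(w)^2 - 10.4706*sin(w) + 7.6729)
(3) = 9.18*x^2 - 0.16*x - 0.13
(4) = 15.7800000000000
(5) = 12*u^2 - 2*u + 8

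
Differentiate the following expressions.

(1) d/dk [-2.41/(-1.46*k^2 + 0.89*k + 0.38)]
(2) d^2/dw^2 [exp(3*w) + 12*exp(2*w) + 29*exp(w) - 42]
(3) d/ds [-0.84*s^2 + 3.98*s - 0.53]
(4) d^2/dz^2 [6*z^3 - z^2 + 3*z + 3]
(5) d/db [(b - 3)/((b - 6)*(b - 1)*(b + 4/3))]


(1) = (2.1449 - 7.0372*k)/(-1.46*k^2 + 0.89*k + 0.38)^2
(2) = (9*exp(2*w) + 48*exp(w) + 29)*exp(w)
(3) = 3.98 - 1.68*s
(4) = 36*z - 2
(5) = 6*(-3*b^3 + 22*b^2 - 51*b - 3)/(9*b^6 - 102*b^5 + 229*b^4 + 484*b^3 - 716*b^2 - 480*b + 576)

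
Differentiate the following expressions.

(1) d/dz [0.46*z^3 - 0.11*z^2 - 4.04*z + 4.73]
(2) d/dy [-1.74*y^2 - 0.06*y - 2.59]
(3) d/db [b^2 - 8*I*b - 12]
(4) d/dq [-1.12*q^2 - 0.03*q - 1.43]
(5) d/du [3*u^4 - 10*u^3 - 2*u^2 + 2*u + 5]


(1) = 1.38*z^2 - 0.22*z - 4.04
(2) = -3.48*y - 0.06
(3) = 2*b - 8*I
(4) = -2.24*q - 0.03
(5) = 12*u^3 - 30*u^2 - 4*u + 2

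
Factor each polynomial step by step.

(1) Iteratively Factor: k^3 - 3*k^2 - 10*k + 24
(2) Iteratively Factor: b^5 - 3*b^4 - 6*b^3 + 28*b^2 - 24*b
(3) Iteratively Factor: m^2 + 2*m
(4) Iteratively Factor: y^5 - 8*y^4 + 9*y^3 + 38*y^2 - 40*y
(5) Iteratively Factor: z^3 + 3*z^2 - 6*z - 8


(1) = (k - 2)*(k^2 - k - 12) = (k - 4)*(k - 2)*(k + 3)
(2) = (b - 2)*(b^4 - b^3 - 8*b^2 + 12*b) = (b - 2)*(b + 3)*(b^3 - 4*b^2 + 4*b) = (b - 2)^2*(b + 3)*(b^2 - 2*b) = b*(b - 2)^2*(b + 3)*(b - 2)
(3) = (m + 2)*(m)
(4) = (y - 1)*(y^4 - 7*y^3 + 2*y^2 + 40*y) = (y - 4)*(y - 1)*(y^3 - 3*y^2 - 10*y) = y*(y - 4)*(y - 1)*(y^2 - 3*y - 10) = y*(y - 4)*(y - 1)*(y + 2)*(y - 5)
(5) = (z + 1)*(z^2 + 2*z - 8) = (z + 1)*(z + 4)*(z - 2)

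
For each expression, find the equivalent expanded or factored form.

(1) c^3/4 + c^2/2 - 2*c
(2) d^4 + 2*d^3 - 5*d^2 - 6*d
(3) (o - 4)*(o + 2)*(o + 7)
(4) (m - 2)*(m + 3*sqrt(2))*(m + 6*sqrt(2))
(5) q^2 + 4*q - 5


(1) = c*(c/4 + 1)*(c - 2)
(2) = d*(d - 2)*(d + 1)*(d + 3)
(3) = o^3 + 5*o^2 - 22*o - 56
(4) = m^3 - 2*m^2 + 9*sqrt(2)*m^2 - 18*sqrt(2)*m + 36*m - 72
(5) = (q - 1)*(q + 5)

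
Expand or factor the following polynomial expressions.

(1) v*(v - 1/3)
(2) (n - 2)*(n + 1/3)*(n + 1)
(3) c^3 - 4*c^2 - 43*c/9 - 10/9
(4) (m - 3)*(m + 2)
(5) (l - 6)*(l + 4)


(1) = v^2 - v/3
(2) = n^3 - 2*n^2/3 - 7*n/3 - 2/3
(3) = (c - 5)*(c + 1/3)*(c + 2/3)
(4) = m^2 - m - 6
(5) = l^2 - 2*l - 24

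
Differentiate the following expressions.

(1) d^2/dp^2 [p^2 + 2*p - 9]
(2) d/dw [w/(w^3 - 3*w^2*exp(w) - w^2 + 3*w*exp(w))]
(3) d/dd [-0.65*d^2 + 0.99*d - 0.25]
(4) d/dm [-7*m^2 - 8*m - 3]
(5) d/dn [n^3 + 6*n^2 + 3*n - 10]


(1) = 2
(2) = (3*w*exp(w) - 2*w + 1)/(w^2 - 3*w*exp(w) - w + 3*exp(w))^2
(3) = 0.99 - 1.3*d
(4) = -14*m - 8
(5) = 3*n^2 + 12*n + 3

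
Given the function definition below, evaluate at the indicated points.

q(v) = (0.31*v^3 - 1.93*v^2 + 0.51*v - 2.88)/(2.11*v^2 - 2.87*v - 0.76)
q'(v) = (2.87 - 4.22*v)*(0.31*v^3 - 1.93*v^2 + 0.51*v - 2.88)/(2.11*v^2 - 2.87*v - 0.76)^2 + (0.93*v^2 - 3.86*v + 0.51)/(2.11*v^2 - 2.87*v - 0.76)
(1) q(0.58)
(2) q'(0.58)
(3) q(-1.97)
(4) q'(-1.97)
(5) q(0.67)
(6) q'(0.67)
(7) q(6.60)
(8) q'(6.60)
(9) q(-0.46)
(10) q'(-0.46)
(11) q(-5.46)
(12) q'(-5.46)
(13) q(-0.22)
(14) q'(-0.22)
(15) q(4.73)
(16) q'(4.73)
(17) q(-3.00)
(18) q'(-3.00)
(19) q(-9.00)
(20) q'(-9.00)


(1) = 1.85
(2) = 0.37
(3) = -1.05
(4) = -0.00
(5) = 1.91
(6) = 0.91
(7) = 0.08
(8) = 0.19
(9) = -3.53
(10) = -14.40
(11) = -1.46
(12) = 0.15
(13) = 116.67
(14) = -16790.96
(15) = -0.33
(16) = 0.26
(17) = -1.12
(18) = 0.11
(19) = -1.99
(20) = 0.15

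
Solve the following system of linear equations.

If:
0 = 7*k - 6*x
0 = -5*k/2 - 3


Then:
k = -6/5
x = -7/5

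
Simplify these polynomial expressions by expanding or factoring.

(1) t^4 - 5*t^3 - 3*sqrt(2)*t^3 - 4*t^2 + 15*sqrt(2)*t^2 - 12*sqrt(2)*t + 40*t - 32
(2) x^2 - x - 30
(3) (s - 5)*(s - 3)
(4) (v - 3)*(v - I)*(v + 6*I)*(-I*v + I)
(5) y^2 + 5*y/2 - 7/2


(1) = (t - 4)*(t - 1)*(t - 4*sqrt(2))*(t + sqrt(2))
(2) = (x - 6)*(x + 5)
(3) = s^2 - 8*s + 15
(4) = -I*v^4 + 5*v^3 + 4*I*v^3 - 20*v^2 - 9*I*v^2 + 15*v + 24*I*v - 18*I
(5) = (y - 1)*(y + 7/2)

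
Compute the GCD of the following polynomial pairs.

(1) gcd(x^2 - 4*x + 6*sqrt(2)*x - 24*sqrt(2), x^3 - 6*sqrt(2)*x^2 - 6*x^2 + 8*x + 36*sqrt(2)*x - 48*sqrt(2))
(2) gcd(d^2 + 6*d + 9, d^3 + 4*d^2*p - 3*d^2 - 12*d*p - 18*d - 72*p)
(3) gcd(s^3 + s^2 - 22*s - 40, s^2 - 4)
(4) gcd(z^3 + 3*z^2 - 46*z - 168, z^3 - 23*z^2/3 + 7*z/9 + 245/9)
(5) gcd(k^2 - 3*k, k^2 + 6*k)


(1) = gcd((x - 4)*(x + 6*sqrt(2)), (x - 4)*(x - 2)*(x - 6*sqrt(2))) = x - 4
(2) = gcd((d + 3)^2, (d - 6)*(d + 3)*(d + 4*p)) = d + 3
(3) = gcd((s - 5)*(s + 2)*(s + 4), (s - 2)*(s + 2)) = s + 2
(4) = gcd((z - 7)*(z + 4)*(z + 6), (z - 7)*(z - 7/3)*(z + 5/3)) = z - 7
(5) = k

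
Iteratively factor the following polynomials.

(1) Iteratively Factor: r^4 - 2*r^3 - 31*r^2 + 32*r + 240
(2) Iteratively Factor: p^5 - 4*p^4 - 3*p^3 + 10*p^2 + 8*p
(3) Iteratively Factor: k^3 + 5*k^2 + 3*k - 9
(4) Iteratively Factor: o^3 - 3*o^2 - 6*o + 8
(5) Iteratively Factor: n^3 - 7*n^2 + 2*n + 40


(1) = (r - 4)*(r^3 + 2*r^2 - 23*r - 60) = (r - 4)*(r + 4)*(r^2 - 2*r - 15) = (r - 5)*(r - 4)*(r + 4)*(r + 3)
(2) = (p - 2)*(p^4 - 2*p^3 - 7*p^2 - 4*p) = (p - 2)*(p + 1)*(p^3 - 3*p^2 - 4*p) = p*(p - 2)*(p + 1)*(p^2 - 3*p - 4) = p*(p - 2)*(p + 1)^2*(p - 4)
(3) = (k + 3)*(k^2 + 2*k - 3) = (k + 3)^2*(k - 1)
(4) = (o - 1)*(o^2 - 2*o - 8) = (o - 1)*(o + 2)*(o - 4)
(5) = (n - 4)*(n^2 - 3*n - 10) = (n - 4)*(n + 2)*(n - 5)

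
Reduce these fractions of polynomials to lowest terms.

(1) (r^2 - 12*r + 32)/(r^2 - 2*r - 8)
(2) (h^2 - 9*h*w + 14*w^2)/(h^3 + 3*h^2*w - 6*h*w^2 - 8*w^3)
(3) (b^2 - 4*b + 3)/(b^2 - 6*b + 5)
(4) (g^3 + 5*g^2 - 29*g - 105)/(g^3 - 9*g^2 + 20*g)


(1) = (r - 8)/(r + 2)
(2) = (h - 7*w)/(h^2 + 5*h*w + 4*w^2)
(3) = (b - 3)/(b - 5)
(4) = (g^2 + 10*g + 21)/(g^2 - 4*g)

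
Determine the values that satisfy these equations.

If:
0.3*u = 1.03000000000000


Then:
u = 3.43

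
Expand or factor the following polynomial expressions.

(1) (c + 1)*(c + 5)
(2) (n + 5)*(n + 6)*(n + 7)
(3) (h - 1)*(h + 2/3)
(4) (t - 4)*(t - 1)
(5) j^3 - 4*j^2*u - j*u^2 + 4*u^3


(1) = c^2 + 6*c + 5
(2) = n^3 + 18*n^2 + 107*n + 210
(3) = h^2 - h/3 - 2/3
(4) = t^2 - 5*t + 4
(5) = (j - 4*u)*(j - u)*(j + u)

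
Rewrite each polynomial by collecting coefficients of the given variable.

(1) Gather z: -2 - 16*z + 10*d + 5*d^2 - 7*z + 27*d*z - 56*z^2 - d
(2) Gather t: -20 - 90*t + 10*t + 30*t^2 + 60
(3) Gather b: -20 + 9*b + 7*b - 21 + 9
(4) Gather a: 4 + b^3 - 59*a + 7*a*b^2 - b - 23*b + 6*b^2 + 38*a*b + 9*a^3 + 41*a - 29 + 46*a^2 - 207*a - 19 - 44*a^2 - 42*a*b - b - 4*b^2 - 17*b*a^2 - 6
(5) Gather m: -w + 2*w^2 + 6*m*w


(1) = 5*d^2 + 9*d - 56*z^2 + z*(27*d - 23) - 2
(2) = 30*t^2 - 80*t + 40
(3) = 16*b - 32
(4) = 9*a^3 + a^2*(2 - 17*b) + a*(7*b^2 - 4*b - 225) + b^3 + 2*b^2 - 25*b - 50
(5) = 6*m*w + 2*w^2 - w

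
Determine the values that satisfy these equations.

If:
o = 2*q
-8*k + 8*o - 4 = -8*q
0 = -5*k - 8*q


Then:
k = -4/23
o = 5/23
q = 5/46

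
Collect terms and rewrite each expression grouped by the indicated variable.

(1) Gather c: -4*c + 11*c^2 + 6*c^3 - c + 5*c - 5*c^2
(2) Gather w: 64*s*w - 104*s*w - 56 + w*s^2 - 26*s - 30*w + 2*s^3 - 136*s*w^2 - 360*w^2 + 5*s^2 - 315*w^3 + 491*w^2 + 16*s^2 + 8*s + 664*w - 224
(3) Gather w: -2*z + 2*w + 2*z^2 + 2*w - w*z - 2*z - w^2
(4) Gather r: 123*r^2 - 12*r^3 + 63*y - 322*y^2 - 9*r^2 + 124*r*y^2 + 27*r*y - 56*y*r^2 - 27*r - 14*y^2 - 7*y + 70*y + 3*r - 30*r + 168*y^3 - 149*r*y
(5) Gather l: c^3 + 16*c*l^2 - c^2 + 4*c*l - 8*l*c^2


(1) = 6*c^3 + 6*c^2
(2) = 2*s^3 + 21*s^2 - 18*s - 315*w^3 + w^2*(131 - 136*s) + w*(s^2 - 40*s + 634) - 280
(3) = -w^2 + w*(4 - z) + 2*z^2 - 4*z
(4) = -12*r^3 + r^2*(114 - 56*y) + r*(124*y^2 - 122*y - 54) + 168*y^3 - 336*y^2 + 126*y
(5) = c^3 - c^2 + 16*c*l^2 + l*(-8*c^2 + 4*c)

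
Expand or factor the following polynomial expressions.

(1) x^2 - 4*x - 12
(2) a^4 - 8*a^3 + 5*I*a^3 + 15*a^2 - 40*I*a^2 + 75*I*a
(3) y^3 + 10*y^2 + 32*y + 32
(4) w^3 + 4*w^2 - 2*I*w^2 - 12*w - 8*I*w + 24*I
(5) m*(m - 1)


(1) = (x - 6)*(x + 2)
(2) = a*(a - 5)*(a - 3)*(a + 5*I)
(3) = (y + 2)*(y + 4)^2
(4) = (w - 2)*(w + 6)*(w - 2*I)
(5) = m^2 - m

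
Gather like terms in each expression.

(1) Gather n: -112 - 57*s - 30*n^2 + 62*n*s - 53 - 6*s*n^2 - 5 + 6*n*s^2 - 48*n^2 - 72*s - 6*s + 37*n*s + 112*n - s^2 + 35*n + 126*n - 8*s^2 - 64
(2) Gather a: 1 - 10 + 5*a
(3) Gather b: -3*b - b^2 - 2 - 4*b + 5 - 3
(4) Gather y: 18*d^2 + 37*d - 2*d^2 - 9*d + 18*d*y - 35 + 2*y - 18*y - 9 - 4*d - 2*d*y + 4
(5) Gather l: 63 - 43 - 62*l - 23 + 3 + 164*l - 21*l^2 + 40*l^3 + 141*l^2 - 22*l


(1) = n^2*(-6*s - 78) + n*(6*s^2 + 99*s + 273) - 9*s^2 - 135*s - 234
(2) = 5*a - 9
(3) = -b^2 - 7*b
(4) = 16*d^2 + 24*d + y*(16*d - 16) - 40
(5) = 40*l^3 + 120*l^2 + 80*l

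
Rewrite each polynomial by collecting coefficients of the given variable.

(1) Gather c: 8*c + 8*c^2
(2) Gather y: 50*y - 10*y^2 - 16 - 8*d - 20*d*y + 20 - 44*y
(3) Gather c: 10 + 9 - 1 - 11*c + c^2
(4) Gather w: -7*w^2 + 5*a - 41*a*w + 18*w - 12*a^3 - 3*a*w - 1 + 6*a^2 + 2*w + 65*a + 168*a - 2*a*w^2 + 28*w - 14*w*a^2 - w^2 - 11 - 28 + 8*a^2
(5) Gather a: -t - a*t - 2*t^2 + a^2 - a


(1) = 8*c^2 + 8*c
(2) = -8*d - 10*y^2 + y*(6 - 20*d) + 4
(3) = c^2 - 11*c + 18
(4) = -12*a^3 + 14*a^2 + 238*a + w^2*(-2*a - 8) + w*(-14*a^2 - 44*a + 48) - 40
(5) = a^2 + a*(-t - 1) - 2*t^2 - t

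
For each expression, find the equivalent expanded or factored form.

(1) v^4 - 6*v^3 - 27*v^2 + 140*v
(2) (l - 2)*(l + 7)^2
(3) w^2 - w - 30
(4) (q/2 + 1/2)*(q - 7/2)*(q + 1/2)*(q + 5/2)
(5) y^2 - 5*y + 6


(1) = v*(v - 7)*(v - 4)*(v + 5)
(2) = l^3 + 12*l^2 + 21*l - 98
(3) = (w - 6)*(w + 5)
(4) = q^4/2 + q^3/4 - 39*q^2/8 - 109*q/16 - 35/16
(5) = (y - 3)*(y - 2)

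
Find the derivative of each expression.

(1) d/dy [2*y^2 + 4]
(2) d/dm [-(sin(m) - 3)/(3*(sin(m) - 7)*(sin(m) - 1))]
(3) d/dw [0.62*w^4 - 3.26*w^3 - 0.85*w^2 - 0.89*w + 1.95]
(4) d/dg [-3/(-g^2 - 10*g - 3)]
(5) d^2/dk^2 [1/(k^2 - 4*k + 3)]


(1) = 4*y
(2) = (sin(m)^2 - 6*sin(m) + 17)*cos(m)/(3*(sin(m) - 7)^2*(sin(m) - 1)^2)
(3) = 2.48*w^3 - 9.78*w^2 - 1.7*w - 0.89
(4) = 6*(-g - 5)/(g^2 + 10*g + 3)^2
(5) = 2*(-k^2 + 4*k + 4*(k - 2)^2 - 3)/(k^2 - 4*k + 3)^3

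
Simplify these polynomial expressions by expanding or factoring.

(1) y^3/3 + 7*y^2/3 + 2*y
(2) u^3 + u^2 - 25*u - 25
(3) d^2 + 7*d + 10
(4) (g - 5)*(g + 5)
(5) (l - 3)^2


(1) = y*(y/3 + 1/3)*(y + 6)
(2) = (u - 5)*(u + 1)*(u + 5)
(3) = (d + 2)*(d + 5)
(4) = g^2 - 25
(5) = l^2 - 6*l + 9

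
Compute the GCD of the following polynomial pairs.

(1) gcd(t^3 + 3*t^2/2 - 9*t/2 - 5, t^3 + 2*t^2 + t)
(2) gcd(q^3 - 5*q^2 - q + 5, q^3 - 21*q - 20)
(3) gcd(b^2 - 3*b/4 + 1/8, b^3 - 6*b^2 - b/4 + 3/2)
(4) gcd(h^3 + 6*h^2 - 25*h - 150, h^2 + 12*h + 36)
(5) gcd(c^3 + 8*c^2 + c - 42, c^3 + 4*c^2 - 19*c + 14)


(1) = gcd((t - 2)*(t + 1)*(t + 5/2), t*(t + 1)^2) = t + 1
(2) = q^2 - 4*q - 5
(3) = gcd((b - 1/2)*(b - 1/4), (b - 6)*(b - 1/2)*(b + 1/2)) = b - 1/2
(4) = gcd((h - 5)*(h + 5)*(h + 6), (h + 6)^2) = h + 6
(5) = c^2 + 5*c - 14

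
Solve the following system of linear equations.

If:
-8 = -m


Then:
m = 8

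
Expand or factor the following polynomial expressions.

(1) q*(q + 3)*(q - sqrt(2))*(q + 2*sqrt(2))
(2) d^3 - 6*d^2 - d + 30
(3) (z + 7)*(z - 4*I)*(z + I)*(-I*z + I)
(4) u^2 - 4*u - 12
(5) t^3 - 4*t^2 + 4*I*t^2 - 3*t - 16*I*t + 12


(1) = q^4 + sqrt(2)*q^3 + 3*q^3 - 4*q^2 + 3*sqrt(2)*q^2 - 12*q
(2) = (d - 5)*(d - 3)*(d + 2)
(3) = -I*z^4 - 3*z^3 - 6*I*z^3 - 18*z^2 + 3*I*z^2 + 21*z - 24*I*z + 28*I
(4) = (u - 6)*(u + 2)
(5) = (t - 4)*(t + I)*(t + 3*I)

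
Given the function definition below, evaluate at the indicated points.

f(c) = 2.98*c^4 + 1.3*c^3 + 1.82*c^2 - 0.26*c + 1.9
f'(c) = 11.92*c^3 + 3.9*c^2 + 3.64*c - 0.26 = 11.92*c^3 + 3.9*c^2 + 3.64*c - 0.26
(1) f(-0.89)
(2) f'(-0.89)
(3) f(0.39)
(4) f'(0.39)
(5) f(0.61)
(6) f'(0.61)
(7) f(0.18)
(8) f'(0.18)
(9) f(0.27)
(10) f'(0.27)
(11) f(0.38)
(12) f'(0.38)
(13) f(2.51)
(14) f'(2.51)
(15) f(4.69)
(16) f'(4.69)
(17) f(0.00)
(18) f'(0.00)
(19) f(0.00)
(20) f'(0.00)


(1) = 4.53
(2) = -8.81
(3) = 2.22
(4) = 2.46
(5) = 3.13
(6) = 6.12
(7) = 1.92
(8) = 0.59
(9) = 2.00
(10) = 1.24
(11) = 2.20
(12) = 2.34
(13) = 151.55
(14) = 221.94
(15) = 1616.63
(16) = 1332.28
(17) = 1.90
(18) = -0.26
(19) = 1.90
(20) = -0.26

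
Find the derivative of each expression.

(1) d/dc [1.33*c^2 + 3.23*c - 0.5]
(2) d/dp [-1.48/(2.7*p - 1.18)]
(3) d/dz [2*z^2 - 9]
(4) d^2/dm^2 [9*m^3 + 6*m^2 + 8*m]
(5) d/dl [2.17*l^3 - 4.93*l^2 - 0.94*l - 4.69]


(1) = 2.66*c + 3.23
(2) = 3.996/(2.7*p - 1.18)^2
(3) = 4*z
(4) = 54*m + 12
(5) = 6.51*l^2 - 9.86*l - 0.94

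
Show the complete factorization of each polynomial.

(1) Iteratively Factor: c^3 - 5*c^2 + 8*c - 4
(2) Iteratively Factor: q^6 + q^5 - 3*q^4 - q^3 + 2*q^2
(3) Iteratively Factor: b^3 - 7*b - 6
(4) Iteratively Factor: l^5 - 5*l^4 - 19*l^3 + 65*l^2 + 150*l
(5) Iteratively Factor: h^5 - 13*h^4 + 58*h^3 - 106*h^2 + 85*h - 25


(1) = (c - 2)*(c^2 - 3*c + 2) = (c - 2)*(c - 1)*(c - 2)
(2) = (q)*(q^5 + q^4 - 3*q^3 - q^2 + 2*q) = q*(q + 2)*(q^4 - q^3 - q^2 + q) = q*(q + 1)*(q + 2)*(q^3 - 2*q^2 + q) = q*(q - 1)*(q + 1)*(q + 2)*(q^2 - q) = q^2*(q - 1)*(q + 1)*(q + 2)*(q - 1)
(3) = (b + 1)*(b^2 - b - 6) = (b - 3)*(b + 1)*(b + 2)
(4) = (l - 5)*(l^4 - 19*l^2 - 30*l) = (l - 5)^2*(l^3 + 5*l^2 + 6*l) = (l - 5)^2*(l + 2)*(l^2 + 3*l) = (l - 5)^2*(l + 2)*(l + 3)*(l)
(5) = (h - 1)*(h^4 - 12*h^3 + 46*h^2 - 60*h + 25) = (h - 1)^2*(h^3 - 11*h^2 + 35*h - 25) = (h - 5)*(h - 1)^2*(h^2 - 6*h + 5) = (h - 5)*(h - 1)^3*(h - 5)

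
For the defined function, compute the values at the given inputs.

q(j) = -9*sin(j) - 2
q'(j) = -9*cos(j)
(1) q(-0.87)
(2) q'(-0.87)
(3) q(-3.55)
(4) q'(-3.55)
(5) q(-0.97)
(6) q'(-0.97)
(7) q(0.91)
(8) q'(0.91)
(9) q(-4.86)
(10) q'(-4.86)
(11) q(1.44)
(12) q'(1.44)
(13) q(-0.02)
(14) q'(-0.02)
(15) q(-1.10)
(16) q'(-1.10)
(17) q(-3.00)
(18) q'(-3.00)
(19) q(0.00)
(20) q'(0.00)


(1) = 4.88
(2) = -5.80
(3) = -5.57
(4) = 8.26
(5) = 5.42
(6) = -5.09
(7) = -9.11
(8) = -5.52
(9) = -10.90
(10) = -1.32
(11) = -10.92
(12) = -1.17
(13) = -1.82
(14) = -9.00
(15) = 6.02
(16) = -4.08
(17) = -0.73
(18) = 8.91
(19) = -2.00
(20) = -9.00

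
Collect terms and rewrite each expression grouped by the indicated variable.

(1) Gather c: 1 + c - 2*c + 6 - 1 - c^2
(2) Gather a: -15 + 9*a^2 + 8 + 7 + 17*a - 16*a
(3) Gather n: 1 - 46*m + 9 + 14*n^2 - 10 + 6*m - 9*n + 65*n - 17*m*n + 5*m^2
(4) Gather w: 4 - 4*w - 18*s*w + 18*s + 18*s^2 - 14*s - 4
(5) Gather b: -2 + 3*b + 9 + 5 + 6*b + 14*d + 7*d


(1) = -c^2 - c + 6
(2) = 9*a^2 + a
(3) = 5*m^2 - 40*m + 14*n^2 + n*(56 - 17*m)
(4) = 18*s^2 + 4*s + w*(-18*s - 4)
(5) = 9*b + 21*d + 12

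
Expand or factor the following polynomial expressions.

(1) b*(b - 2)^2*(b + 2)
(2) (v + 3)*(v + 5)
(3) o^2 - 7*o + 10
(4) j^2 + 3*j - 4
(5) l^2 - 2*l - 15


(1) = b^4 - 2*b^3 - 4*b^2 + 8*b
(2) = v^2 + 8*v + 15
(3) = (o - 5)*(o - 2)
(4) = (j - 1)*(j + 4)
(5) = (l - 5)*(l + 3)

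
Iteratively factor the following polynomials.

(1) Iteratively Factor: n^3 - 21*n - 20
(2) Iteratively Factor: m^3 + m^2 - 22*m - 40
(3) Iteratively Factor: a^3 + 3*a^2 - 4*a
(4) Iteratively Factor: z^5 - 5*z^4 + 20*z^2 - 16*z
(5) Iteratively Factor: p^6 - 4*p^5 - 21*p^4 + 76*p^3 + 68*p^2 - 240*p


(1) = (n - 5)*(n^2 + 5*n + 4) = (n - 5)*(n + 4)*(n + 1)
(2) = (m + 2)*(m^2 - m - 20) = (m + 2)*(m + 4)*(m - 5)
(3) = (a - 1)*(a^2 + 4*a) = (a - 1)*(a + 4)*(a)
(4) = (z - 1)*(z^4 - 4*z^3 - 4*z^2 + 16*z) = (z - 4)*(z - 1)*(z^3 - 4*z) = (z - 4)*(z - 1)*(z + 2)*(z^2 - 2*z) = (z - 4)*(z - 2)*(z - 1)*(z + 2)*(z)
(5) = (p - 3)*(p^5 - p^4 - 24*p^3 + 4*p^2 + 80*p) = (p - 3)*(p - 2)*(p^4 + p^3 - 22*p^2 - 40*p) = p*(p - 3)*(p - 2)*(p^3 + p^2 - 22*p - 40) = p*(p - 3)*(p - 2)*(p + 4)*(p^2 - 3*p - 10) = p*(p - 5)*(p - 3)*(p - 2)*(p + 4)*(p + 2)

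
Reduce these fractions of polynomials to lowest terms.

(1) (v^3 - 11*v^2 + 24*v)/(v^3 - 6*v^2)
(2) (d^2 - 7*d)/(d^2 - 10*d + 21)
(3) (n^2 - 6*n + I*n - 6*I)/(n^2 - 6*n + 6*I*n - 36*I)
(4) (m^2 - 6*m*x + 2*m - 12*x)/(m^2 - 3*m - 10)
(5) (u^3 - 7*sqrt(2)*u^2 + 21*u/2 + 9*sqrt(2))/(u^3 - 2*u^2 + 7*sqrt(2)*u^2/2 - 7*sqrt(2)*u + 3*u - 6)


(1) = (v^2 - 11*v + 24)/(v^2 - 6*v)
(2) = d/(d - 3)
(3) = (n + I)/(n + 6*I)
(4) = (m - 6*x)/(m - 5)
(5) = (4*u^2 - 30*sqrt(2)*u + 72)/(4*u^2 + u*(-8 + 12*sqrt(2)) - 24*sqrt(2))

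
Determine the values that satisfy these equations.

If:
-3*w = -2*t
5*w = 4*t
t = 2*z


Then:
t = 0
w = 0
z = 0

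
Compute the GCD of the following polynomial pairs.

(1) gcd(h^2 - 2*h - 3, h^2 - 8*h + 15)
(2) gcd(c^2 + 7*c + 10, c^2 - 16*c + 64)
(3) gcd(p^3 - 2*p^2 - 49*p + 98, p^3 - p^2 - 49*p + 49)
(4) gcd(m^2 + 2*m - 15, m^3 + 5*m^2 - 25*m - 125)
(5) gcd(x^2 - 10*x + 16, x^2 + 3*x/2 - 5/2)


(1) = h - 3
(2) = gcd((c + 2)*(c + 5), (c - 8)^2) = 1
(3) = gcd((p - 7)*(p - 2)*(p + 7), (p - 7)*(p - 1)*(p + 7)) = p^2 - 49
(4) = gcd((m - 3)*(m + 5), (m - 5)*(m + 5)^2) = m + 5
(5) = 1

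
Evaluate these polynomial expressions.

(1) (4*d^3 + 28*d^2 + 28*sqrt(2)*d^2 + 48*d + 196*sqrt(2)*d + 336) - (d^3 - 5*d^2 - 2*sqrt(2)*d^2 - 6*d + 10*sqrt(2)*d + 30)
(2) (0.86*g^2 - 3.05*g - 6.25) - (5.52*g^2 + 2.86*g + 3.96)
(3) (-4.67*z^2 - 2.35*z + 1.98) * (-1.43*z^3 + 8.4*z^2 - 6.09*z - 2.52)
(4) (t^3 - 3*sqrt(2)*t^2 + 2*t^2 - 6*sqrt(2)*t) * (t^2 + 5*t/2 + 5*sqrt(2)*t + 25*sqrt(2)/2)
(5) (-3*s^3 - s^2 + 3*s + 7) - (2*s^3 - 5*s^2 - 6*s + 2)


(1) = 3*d^3 + 33*d^2 + 30*sqrt(2)*d^2 + 54*d + 186*sqrt(2)*d + 306
(2) = -4.66*g^2 - 5.91*g - 10.21
(3) = 6.6781*z^5 - 35.8675*z^4 + 5.8689*z^3 + 42.7119*z^2 - 6.1362*z - 4.9896
(4) = t^5 + 2*sqrt(2)*t^4 + 9*t^4/2 - 25*t^3 + 9*sqrt(2)*t^3 - 135*t^2 + 10*sqrt(2)*t^2 - 150*t
(5) = -5*s^3 + 4*s^2 + 9*s + 5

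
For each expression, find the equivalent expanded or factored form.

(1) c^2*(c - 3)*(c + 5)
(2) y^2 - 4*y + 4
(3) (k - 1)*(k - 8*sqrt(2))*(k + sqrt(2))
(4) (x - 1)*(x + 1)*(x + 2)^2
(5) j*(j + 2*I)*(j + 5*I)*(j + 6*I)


(1) = c^4 + 2*c^3 - 15*c^2
(2) = (y - 2)^2
(3) = k^3 - 7*sqrt(2)*k^2 - k^2 - 16*k + 7*sqrt(2)*k + 16
(4) = x^4 + 4*x^3 + 3*x^2 - 4*x - 4
(5) = j^4 + 13*I*j^3 - 52*j^2 - 60*I*j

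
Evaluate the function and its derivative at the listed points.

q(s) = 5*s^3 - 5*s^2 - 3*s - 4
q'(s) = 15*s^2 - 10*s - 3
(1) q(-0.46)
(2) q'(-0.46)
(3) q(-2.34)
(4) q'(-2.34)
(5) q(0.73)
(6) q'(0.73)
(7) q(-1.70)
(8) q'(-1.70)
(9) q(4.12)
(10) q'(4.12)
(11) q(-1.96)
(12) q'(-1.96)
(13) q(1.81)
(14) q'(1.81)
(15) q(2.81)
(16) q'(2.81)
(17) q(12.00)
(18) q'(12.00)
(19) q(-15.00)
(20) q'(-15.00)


(1) = -4.16
(2) = 4.77
(3) = -88.42
(4) = 102.53
(5) = -6.91
(6) = -2.31
(7) = -37.91
(8) = 57.35
(9) = 248.44
(10) = 210.42
(11) = -54.98
(12) = 74.22
(13) = 3.84
(14) = 28.04
(15) = 59.03
(16) = 87.34
(17) = 7880.00
(18) = 2037.00
(19) = -17959.00
(20) = 3522.00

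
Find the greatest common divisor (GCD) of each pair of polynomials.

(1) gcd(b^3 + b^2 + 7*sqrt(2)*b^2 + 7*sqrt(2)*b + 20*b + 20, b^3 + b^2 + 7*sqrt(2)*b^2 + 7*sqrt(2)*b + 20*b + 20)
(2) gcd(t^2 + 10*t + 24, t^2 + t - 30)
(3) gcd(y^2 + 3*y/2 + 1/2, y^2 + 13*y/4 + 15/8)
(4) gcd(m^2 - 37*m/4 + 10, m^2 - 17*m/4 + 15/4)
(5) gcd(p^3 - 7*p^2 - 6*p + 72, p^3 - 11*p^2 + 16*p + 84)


(1) = b^3 + b^2*(1 + 7*sqrt(2)) + b*(7*sqrt(2) + 20) + 20
(2) = gcd((t + 4)*(t + 6), (t - 5)*(t + 6)) = t + 6
(3) = gcd((y + 1/2)*(y + 1), (y + 3/4)*(y + 5/2)) = 1
(4) = m - 5/4
(5) = gcd((p - 6)*(p - 4)*(p + 3), (p - 7)*(p - 6)*(p + 2)) = p - 6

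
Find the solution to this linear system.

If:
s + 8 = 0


Then:
s = -8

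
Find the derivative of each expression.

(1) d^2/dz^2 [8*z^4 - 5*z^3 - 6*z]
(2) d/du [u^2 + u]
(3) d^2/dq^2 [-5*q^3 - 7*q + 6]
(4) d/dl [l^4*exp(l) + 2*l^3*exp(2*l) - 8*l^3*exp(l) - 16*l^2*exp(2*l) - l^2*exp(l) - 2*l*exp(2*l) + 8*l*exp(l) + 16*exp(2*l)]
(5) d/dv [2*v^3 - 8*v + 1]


(1) = 6*z*(16*z - 5)
(2) = 2*u + 1
(3) = -30*q
(4) = (l^4 + 4*l^3*exp(l) - 4*l^3 - 26*l^2*exp(l) - 25*l^2 - 36*l*exp(l) + 6*l + 30*exp(l) + 8)*exp(l)
(5) = 6*v^2 - 8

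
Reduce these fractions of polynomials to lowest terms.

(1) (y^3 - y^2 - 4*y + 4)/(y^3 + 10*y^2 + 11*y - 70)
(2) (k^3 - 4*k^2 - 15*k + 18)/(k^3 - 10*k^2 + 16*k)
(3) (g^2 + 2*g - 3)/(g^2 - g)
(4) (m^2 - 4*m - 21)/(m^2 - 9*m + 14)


(1) = (y^2 + y - 2)/(y^2 + 12*y + 35)
(2) = (k^3 - 4*k^2 - 15*k + 18)/(k^3 - 10*k^2 + 16*k)
(3) = (g + 3)/g
(4) = (m + 3)/(m - 2)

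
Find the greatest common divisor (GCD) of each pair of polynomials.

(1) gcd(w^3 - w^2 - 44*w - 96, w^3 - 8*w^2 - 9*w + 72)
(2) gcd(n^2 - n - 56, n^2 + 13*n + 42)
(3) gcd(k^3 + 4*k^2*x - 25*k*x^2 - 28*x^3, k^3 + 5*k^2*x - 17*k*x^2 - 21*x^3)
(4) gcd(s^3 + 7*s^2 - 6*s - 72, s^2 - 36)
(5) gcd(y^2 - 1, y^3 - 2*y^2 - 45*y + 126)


(1) = w^2 - 5*w - 24
(2) = n + 7
(3) = gcd((k - 4*x)*(k + x)*(k + 7*x), (k - 3*x)*(k + x)*(k + 7*x)) = k^2 + 8*k*x + 7*x^2
(4) = gcd((s - 3)*(s + 4)*(s + 6), (s - 6)*(s + 6)) = s + 6
(5) = gcd((y - 1)*(y + 1), (y - 6)*(y - 3)*(y + 7)) = 1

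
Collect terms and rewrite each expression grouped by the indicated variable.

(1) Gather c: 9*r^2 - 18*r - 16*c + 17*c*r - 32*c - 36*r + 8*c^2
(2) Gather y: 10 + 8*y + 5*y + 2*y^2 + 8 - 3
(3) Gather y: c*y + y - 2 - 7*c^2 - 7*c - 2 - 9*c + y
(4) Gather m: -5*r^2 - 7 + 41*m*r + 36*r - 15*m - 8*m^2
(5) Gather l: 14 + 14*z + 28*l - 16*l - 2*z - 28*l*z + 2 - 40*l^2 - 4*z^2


(1) = 8*c^2 + c*(17*r - 48) + 9*r^2 - 54*r
(2) = 2*y^2 + 13*y + 15
(3) = -7*c^2 - 16*c + y*(c + 2) - 4
(4) = -8*m^2 + m*(41*r - 15) - 5*r^2 + 36*r - 7
(5) = -40*l^2 + l*(12 - 28*z) - 4*z^2 + 12*z + 16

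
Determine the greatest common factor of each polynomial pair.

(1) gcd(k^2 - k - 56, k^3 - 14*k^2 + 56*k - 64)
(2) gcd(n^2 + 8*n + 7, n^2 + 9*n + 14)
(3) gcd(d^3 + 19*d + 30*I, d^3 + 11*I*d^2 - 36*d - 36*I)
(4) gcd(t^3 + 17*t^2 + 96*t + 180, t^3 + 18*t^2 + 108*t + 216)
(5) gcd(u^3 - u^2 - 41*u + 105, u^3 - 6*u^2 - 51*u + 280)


(1) = gcd((k - 8)*(k + 7), (k - 8)*(k - 4)*(k - 2)) = k - 8
(2) = n + 7
(3) = gcd((d - 5*I)*(d + 2*I)*(d + 3*I), (d + 2*I)*(d + 3*I)*(d + 6*I)) = d^2 + 5*I*d - 6
(4) = gcd((t + 5)*(t + 6)^2, (t + 6)^3) = t^2 + 12*t + 36
(5) = gcd((u - 5)*(u - 3)*(u + 7), (u - 8)*(u - 5)*(u + 7)) = u^2 + 2*u - 35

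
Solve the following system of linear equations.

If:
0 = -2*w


Then:
w = 0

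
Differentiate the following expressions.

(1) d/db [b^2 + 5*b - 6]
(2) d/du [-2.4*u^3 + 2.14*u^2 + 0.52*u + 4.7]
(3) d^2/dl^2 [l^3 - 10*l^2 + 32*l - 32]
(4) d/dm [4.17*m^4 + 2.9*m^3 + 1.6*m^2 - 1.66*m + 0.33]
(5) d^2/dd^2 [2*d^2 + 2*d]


(1) = 2*b + 5
(2) = -7.2*u^2 + 4.28*u + 0.52
(3) = 6*l - 20
(4) = 16.68*m^3 + 8.7*m^2 + 3.2*m - 1.66
(5) = 4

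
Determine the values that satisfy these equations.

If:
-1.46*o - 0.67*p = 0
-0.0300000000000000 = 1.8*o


Then:
o = -0.02
p = 0.04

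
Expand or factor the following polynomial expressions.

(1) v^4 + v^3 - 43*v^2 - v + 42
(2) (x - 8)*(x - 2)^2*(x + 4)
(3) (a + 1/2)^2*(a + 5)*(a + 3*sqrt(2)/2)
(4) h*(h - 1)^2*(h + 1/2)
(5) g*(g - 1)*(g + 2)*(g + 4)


(1) = (v - 6)*(v - 1)*(v + 1)*(v + 7)
(2) = x^4 - 8*x^3 - 12*x^2 + 112*x - 128
(3) = a^4 + 3*sqrt(2)*a^3/2 + 6*a^3 + 21*a^2/4 + 9*sqrt(2)*a^2 + 5*a/4 + 63*sqrt(2)*a/8 + 15*sqrt(2)/8
(4) = h^4 - 3*h^3/2 + h/2
(5) = g^4 + 5*g^3 + 2*g^2 - 8*g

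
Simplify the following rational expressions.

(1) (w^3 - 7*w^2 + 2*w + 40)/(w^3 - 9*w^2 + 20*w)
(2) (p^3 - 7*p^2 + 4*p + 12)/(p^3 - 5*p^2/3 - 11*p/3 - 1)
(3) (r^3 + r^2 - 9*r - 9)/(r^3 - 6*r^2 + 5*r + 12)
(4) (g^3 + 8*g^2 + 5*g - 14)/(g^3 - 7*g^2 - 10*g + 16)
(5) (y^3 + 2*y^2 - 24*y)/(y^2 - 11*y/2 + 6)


(1) = (w + 2)/w
(2) = (3*p^2 - 24*p + 36)/(3*p^2 - 8*p - 3)
(3) = (r + 3)/(r - 4)
(4) = (g + 7)/(g - 8)
(5) = (2*y^2 + 12*y)/(2*y - 3)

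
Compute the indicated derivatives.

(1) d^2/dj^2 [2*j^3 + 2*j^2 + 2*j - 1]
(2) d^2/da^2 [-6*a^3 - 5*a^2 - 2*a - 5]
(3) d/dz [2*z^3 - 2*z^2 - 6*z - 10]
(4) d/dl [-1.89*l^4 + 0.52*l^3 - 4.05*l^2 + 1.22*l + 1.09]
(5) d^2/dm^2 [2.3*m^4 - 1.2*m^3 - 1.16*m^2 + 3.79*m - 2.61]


(1) = 12*j + 4
(2) = -36*a - 10
(3) = 6*z^2 - 4*z - 6
(4) = -7.56*l^3 + 1.56*l^2 - 8.1*l + 1.22
(5) = 27.6*m^2 - 7.2*m - 2.32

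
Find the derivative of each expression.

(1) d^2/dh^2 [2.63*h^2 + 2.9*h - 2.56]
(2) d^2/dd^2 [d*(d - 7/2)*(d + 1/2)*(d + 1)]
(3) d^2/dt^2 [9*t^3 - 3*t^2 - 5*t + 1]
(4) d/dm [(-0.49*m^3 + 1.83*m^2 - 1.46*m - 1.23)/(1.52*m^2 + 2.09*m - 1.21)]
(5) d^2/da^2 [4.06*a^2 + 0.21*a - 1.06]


(1) = 5.26000000000000
(2) = 12*d^2 - 12*d - 19/2
(3) = 54*t - 6
(4) = (-0.7448*m^4 - 2.0482*m^3 + 7.8226*m^2 - 0.6894*m + 4.3373)/(2.3104*m^4 + 6.3536*m^3 + 0.6897*m^2 - 5.0578*m + 1.4641)
(5) = 8.12000000000000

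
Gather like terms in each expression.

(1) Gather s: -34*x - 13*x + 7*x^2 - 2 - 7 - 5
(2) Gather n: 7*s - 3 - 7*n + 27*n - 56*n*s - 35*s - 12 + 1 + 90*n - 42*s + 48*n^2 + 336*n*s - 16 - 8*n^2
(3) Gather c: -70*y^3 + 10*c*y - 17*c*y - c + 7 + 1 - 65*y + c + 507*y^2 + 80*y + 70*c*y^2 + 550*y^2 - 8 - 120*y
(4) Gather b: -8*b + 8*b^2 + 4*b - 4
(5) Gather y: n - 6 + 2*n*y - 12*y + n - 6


(1) = 7*x^2 - 47*x - 14
(2) = 40*n^2 + n*(280*s + 110) - 70*s - 30
(3) = c*(70*y^2 - 7*y) - 70*y^3 + 1057*y^2 - 105*y
(4) = 8*b^2 - 4*b - 4
(5) = 2*n + y*(2*n - 12) - 12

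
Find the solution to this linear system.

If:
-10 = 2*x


Then:
x = -5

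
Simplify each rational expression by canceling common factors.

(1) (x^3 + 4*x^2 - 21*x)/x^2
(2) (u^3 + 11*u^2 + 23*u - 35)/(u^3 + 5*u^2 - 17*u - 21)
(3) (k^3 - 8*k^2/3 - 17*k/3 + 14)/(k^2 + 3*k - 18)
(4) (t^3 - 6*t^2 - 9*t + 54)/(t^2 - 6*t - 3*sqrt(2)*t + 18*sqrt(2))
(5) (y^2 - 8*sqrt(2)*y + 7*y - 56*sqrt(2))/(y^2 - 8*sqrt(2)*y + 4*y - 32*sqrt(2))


(1) = (x^2 + 4*x - 21)/x
(2) = (u^2 + 4*u - 5)/(u^2 - 2*u - 3)
(3) = (3*k^2 + k - 14)/(3*k + 18)
(4) = (t^2 - 9)/(t - 3*sqrt(2))
(5) = (y + 7)/(y + 4)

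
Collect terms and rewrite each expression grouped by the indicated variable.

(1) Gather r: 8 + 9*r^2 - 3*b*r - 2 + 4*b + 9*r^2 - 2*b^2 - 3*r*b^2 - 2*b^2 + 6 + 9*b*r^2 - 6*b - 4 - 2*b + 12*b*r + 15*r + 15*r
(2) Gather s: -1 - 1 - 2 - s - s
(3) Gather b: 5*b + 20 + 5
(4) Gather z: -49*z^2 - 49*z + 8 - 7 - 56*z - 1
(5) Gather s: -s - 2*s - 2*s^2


(1) = -4*b^2 - 4*b + r^2*(9*b + 18) + r*(-3*b^2 + 9*b + 30) + 8
(2) = -2*s - 4
(3) = 5*b + 25
(4) = -49*z^2 - 105*z
(5) = -2*s^2 - 3*s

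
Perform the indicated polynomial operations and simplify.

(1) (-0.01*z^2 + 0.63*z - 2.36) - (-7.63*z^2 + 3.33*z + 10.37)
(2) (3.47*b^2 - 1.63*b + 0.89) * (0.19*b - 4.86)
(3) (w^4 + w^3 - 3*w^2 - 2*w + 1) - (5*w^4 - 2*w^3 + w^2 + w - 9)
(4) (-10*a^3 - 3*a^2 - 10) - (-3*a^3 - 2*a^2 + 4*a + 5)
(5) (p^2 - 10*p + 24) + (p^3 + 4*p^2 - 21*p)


(1) = 7.62*z^2 - 2.7*z - 12.73
(2) = 0.6593*b^3 - 17.1739*b^2 + 8.0909*b - 4.3254
(3) = -4*w^4 + 3*w^3 - 4*w^2 - 3*w + 10
(4) = -7*a^3 - a^2 - 4*a - 15
(5) = p^3 + 5*p^2 - 31*p + 24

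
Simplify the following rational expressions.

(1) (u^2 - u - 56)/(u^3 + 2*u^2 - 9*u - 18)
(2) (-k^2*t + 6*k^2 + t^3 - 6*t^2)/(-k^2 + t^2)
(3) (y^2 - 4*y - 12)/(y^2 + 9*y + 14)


(1) = (u^2 - u - 56)/(u^3 + 2*u^2 - 9*u - 18)
(2) = t - 6
(3) = (y - 6)/(y + 7)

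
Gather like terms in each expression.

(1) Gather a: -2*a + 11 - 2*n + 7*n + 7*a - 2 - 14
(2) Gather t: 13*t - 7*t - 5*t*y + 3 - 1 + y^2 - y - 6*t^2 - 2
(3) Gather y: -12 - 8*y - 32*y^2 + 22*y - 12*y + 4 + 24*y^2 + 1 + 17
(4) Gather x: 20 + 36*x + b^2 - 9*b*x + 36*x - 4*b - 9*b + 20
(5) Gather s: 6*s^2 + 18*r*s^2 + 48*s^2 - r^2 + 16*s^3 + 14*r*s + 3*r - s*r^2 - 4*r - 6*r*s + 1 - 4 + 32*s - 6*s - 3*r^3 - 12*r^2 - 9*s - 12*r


(1) = 5*a + 5*n - 5
(2) = -6*t^2 + t*(6 - 5*y) + y^2 - y
(3) = -8*y^2 + 2*y + 10
(4) = b^2 - 13*b + x*(72 - 9*b) + 40
(5) = -3*r^3 - 13*r^2 - 13*r + 16*s^3 + s^2*(18*r + 54) + s*(-r^2 + 8*r + 17) - 3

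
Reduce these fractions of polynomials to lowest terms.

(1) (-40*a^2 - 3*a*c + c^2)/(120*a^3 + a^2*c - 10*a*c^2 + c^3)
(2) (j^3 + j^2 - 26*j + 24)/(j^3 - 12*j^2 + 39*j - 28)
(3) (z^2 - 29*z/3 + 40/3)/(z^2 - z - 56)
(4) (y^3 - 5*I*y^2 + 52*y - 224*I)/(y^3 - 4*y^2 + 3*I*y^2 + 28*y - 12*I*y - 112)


(1) = (-5*a - c)/(15*a^2 + 2*a*c - c^2)
(2) = (j + 6)/(j - 7)
(3) = (3*z - 5)/(3*z + 21)
(4) = (y - 8*I)/(y - 4)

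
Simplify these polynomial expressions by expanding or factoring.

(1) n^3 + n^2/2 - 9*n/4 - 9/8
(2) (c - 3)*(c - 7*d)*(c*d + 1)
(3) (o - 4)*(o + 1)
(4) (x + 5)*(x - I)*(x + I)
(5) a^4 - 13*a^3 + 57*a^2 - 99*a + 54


(1) = (n - 3/2)*(n + 1/2)*(n + 3/2)
(2) = c^3*d - 7*c^2*d^2 - 3*c^2*d + c^2 + 21*c*d^2 - 7*c*d - 3*c + 21*d
(3) = o^2 - 3*o - 4
(4) = x^3 + 5*x^2 + x + 5
(5) = (a - 6)*(a - 3)^2*(a - 1)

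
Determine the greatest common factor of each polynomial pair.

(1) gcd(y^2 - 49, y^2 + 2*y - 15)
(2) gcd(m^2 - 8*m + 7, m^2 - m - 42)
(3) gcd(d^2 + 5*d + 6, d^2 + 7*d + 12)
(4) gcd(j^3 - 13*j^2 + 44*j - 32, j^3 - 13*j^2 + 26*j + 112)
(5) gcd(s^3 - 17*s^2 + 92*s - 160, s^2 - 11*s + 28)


(1) = gcd((y - 7)*(y + 7), (y - 3)*(y + 5)) = 1
(2) = m - 7
(3) = d + 3
(4) = j - 8
(5) = gcd((s - 8)*(s - 5)*(s - 4), (s - 7)*(s - 4)) = s - 4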